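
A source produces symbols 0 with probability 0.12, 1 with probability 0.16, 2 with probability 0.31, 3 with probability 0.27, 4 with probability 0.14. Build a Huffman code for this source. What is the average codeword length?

2.26 bits/symbol

Repeatedly combine the two least-probable nodes; the expected code length is the sum of the merged weights.
merge 3/25 + 7/50 → 13/50
merge 4/25 + 13/50 → 21/50
merge 27/100 + 31/100 → 29/50
merge 21/50 + 29/50 → 1
L = 13/50 + 21/50 + 29/50 + 1 = 113/50 = 2.26 bits/symbol.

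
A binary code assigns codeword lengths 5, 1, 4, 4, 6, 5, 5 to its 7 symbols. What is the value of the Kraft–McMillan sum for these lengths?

With common denominator 2^6 = 64: Σ 2^(−ℓᵢ) = 2/64 + 32/64 + 4/64 + 4/64 + 1/64 + 2/64 + 2/64 = 47/64 = 0.734375.

0.734375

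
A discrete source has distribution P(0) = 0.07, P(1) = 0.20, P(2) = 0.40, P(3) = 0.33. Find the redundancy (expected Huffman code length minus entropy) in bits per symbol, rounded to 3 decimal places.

Entropy H = −Σ p log₂ p ≈ 1.7895 bits.
Huffman merges: 7/100+1/5→27/100; 27/100+33/100→3/5; 2/5+3/5→1. L = 187/100 ≈ 1.8700.
L − H = 1.8700 − 1.7895 = 0.080 bits.

0.080 bits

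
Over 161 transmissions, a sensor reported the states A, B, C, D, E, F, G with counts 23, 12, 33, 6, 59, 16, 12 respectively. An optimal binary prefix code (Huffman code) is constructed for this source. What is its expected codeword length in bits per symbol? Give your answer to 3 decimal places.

2.540 bits/symbol

Probabilities are the counts divided by 161.
Repeatedly combine the two least-probable nodes; the expected code length is the sum of the merged weights.
merge 6/161 + 12/161 → 18/161
merge 12/161 + 16/161 → 4/23
merge 18/161 + 1/7 → 41/161
merge 4/23 + 33/161 → 61/161
merge 41/161 + 59/161 → 100/161
merge 61/161 + 100/161 → 1
L = 18/161 + 4/23 + 41/161 + 61/161 + 100/161 + 1 = 409/161 ≈ 2.540 bits/symbol.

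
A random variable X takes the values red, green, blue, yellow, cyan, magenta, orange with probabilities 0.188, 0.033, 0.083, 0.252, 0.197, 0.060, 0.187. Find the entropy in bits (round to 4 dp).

H = −Σ pᵢ log₂ pᵢ.
−0.188·log₂(0.188) = 0.4533
−0.033·log₂(0.033) = 0.1624
−0.083·log₂(0.083) = 0.2980
−0.252·log₂(0.252) = 0.5011
−0.197·log₂(0.197) = 0.4617
−0.060·log₂(0.060) = 0.2435
−0.187·log₂(0.187) = 0.4523
Sum ≈ 2.5724 → 2.5724 bits.

2.5724 bits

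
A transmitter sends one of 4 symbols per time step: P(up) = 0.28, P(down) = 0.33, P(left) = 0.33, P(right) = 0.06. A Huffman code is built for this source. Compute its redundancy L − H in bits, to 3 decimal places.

0.187 bits

Entropy H = −Σ p log₂ p ≈ 1.8134 bits.
Huffman merges: 3/50+7/25→17/50; 33/100+33/100→33/50; 17/50+33/50→1. L = 2 ≈ 2.0000.
L − H = 2.0000 − 1.8134 = 0.187 bits.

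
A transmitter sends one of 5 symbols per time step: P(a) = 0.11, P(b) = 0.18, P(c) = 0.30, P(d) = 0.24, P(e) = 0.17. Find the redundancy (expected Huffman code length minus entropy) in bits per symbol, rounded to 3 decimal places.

0.035 bits

Entropy H = −Σ p log₂ p ≈ 2.2454 bits.
Huffman merges: 11/100+17/100→7/25; 9/50+6/25→21/50; 7/25+3/10→29/50; 21/50+29/50→1. L = 57/25 ≈ 2.2800.
L − H = 2.2800 − 2.2454 = 0.035 bits.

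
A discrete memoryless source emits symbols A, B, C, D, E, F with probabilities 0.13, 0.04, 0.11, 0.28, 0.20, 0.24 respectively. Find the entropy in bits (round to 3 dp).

H = −Σ pᵢ log₂ pᵢ.
−0.13·log₂(0.13) = 0.3826
−0.04·log₂(0.04) = 0.1858
−0.11·log₂(0.11) = 0.3503
−0.28·log₂(0.28) = 0.5142
−0.20·log₂(0.20) = 0.4644
−0.24·log₂(0.24) = 0.4941
Sum ≈ 2.3914 → 2.391 bits.

2.391 bits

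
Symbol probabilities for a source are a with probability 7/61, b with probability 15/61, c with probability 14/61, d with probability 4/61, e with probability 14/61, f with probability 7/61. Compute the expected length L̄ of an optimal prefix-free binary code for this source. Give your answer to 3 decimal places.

2.475 bits/symbol

Repeatedly combine the two least-probable nodes; the expected code length is the sum of the merged weights.
merge 4/61 + 7/61 → 11/61
merge 7/61 + 11/61 → 18/61
merge 14/61 + 14/61 → 28/61
merge 15/61 + 18/61 → 33/61
merge 28/61 + 33/61 → 1
L = 11/61 + 18/61 + 28/61 + 33/61 + 1 = 151/61 ≈ 2.475 bits/symbol.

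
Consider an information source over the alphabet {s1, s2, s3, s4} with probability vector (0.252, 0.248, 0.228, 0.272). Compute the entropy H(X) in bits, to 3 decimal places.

H = −Σ pᵢ log₂ pᵢ.
−0.252·log₂(0.252) = 0.5011
−0.248·log₂(0.248) = 0.4989
−0.228·log₂(0.228) = 0.4863
−0.272·log₂(0.272) = 0.5109
Sum ≈ 1.9972 → 1.997 bits.

1.997 bits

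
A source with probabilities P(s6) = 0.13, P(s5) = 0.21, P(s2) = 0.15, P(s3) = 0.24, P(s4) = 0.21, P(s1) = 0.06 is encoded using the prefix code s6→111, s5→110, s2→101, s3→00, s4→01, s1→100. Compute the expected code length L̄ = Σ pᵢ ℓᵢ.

2.55 bits/symbol

L̄ = Σ pᵢ·ℓᵢ = 0.13·3 + 0.21·3 + 0.15·3 + 0.24·2 + 0.21·2 + 0.06·3 = 2.55 bits/symbol.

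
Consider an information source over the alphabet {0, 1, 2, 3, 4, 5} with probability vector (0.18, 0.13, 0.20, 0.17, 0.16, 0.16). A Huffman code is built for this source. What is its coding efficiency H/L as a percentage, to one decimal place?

Entropy H = −Σ p log₂ p ≈ 2.5730 bits.
Huffman merges: 13/100+4/25→29/100; 4/25+17/100→33/100; 9/50+1/5→19/50; 29/100+33/100→31/50; 19/50+31/50→1. L = 131/50 ≈ 2.6200.
Efficiency = H/L = 2.5730/2.6200 = 98.2%.

98.2%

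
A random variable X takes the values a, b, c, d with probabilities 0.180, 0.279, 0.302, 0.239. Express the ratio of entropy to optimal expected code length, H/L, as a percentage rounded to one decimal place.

Entropy H = −Σ p log₂ p ≈ 1.9743 bits.
Huffman merges: 9/50+239/1000→419/1000; 279/1000+151/500→581/1000; 419/1000+581/1000→1. L = 2 ≈ 2.0000.
Efficiency = H/L = 1.9743/2.0000 = 98.7%.

98.7%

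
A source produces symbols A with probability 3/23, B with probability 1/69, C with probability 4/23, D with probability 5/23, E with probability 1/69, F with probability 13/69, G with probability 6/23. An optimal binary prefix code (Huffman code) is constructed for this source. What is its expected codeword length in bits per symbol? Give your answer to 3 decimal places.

Repeatedly combine the two least-probable nodes; the expected code length is the sum of the merged weights.
merge 1/69 + 1/69 → 2/69
merge 2/69 + 3/23 → 11/69
merge 11/69 + 4/23 → 1/3
merge 13/69 + 5/23 → 28/69
merge 6/23 + 1/3 → 41/69
merge 28/69 + 41/69 → 1
L = 2/69 + 11/69 + 1/3 + 28/69 + 41/69 + 1 = 58/23 ≈ 2.522 bits/symbol.

2.522 bits/symbol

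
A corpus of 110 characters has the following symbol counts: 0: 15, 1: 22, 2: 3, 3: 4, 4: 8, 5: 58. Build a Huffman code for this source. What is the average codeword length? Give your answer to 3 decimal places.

1.945 bits/symbol

Probabilities are the counts divided by 110.
Repeatedly combine the two least-probable nodes; the expected code length is the sum of the merged weights.
merge 3/110 + 2/55 → 7/110
merge 7/110 + 4/55 → 3/22
merge 3/22 + 3/22 → 3/11
merge 1/5 + 3/11 → 26/55
merge 26/55 + 29/55 → 1
L = 7/110 + 3/22 + 3/11 + 26/55 + 1 = 107/55 ≈ 1.945 bits/symbol.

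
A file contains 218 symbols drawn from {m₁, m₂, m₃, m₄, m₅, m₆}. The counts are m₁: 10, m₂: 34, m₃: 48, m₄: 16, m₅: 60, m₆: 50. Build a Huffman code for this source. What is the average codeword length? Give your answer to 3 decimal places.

Probabilities are the counts divided by 218.
Repeatedly combine the two least-probable nodes; the expected code length is the sum of the merged weights.
merge 5/109 + 8/109 → 13/109
merge 13/109 + 17/109 → 30/109
merge 24/109 + 25/109 → 49/109
merge 30/109 + 30/109 → 60/109
merge 49/109 + 60/109 → 1
L = 13/109 + 30/109 + 49/109 + 60/109 + 1 = 261/109 ≈ 2.394 bits/symbol.

2.394 bits/symbol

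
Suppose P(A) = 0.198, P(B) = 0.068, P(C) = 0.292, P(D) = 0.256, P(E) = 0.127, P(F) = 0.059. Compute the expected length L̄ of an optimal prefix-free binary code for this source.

Repeatedly combine the two least-probable nodes; the expected code length is the sum of the merged weights.
merge 59/1000 + 17/250 → 127/1000
merge 127/1000 + 127/1000 → 127/500
merge 99/500 + 127/500 → 113/250
merge 32/125 + 73/250 → 137/250
merge 113/250 + 137/250 → 1
L = 127/1000 + 127/500 + 113/250 + 137/250 + 1 = 2381/1000 = 2.381 bits/symbol.

2.381 bits/symbol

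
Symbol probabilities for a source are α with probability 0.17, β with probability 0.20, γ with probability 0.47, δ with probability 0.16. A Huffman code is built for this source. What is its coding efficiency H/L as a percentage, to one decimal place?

Entropy H = −Σ p log₂ p ≈ 1.8339 bits.
Huffman merges: 4/25+17/100→33/100; 1/5+33/100→53/100; 47/100+53/100→1. L = 93/50 ≈ 1.8600.
Efficiency = H/L = 1.8339/1.8600 = 98.6%.

98.6%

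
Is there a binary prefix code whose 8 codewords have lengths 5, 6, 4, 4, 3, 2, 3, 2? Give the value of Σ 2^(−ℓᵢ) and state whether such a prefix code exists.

With common denominator 2^6 = 64: Σ 2^(−ℓᵢ) = 2/64 + 1/64 + 4/64 + 4/64 + 8/64 + 16/64 + 8/64 + 16/64 = 59/64 = 0.921875.
Kraft's inequality requires Σ ≤ 1; here Σ = 0.921875 ≤ 1, so such a prefix code exists.

0.921875; yes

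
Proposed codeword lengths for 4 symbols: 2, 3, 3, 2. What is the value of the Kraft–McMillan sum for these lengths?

With common denominator 2^3 = 8: Σ 2^(−ℓᵢ) = 2/8 + 1/8 + 1/8 + 2/8 = 6/8 = 0.75.

0.75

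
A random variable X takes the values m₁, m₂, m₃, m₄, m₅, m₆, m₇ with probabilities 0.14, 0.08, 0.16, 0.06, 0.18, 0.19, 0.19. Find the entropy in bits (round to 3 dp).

2.711 bits

H = −Σ pᵢ log₂ pᵢ.
−0.14·log₂(0.14) = 0.3971
−0.08·log₂(0.08) = 0.2915
−0.16·log₂(0.16) = 0.4230
−0.06·log₂(0.06) = 0.2435
−0.18·log₂(0.18) = 0.4453
−0.19·log₂(0.19) = 0.4552
−0.19·log₂(0.19) = 0.4552
Sum ≈ 2.7109 → 2.711 bits.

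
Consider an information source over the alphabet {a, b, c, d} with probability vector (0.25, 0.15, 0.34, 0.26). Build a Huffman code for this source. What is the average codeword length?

Repeatedly combine the two least-probable nodes; the expected code length is the sum of the merged weights.
merge 3/20 + 1/4 → 2/5
merge 13/50 + 17/50 → 3/5
merge 2/5 + 3/5 → 1
L = 2/5 + 3/5 + 1 = 2 bits/symbol.

2 bits/symbol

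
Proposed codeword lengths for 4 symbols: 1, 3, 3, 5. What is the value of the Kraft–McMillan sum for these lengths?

0.78125

With common denominator 2^5 = 32: Σ 2^(−ℓᵢ) = 16/32 + 4/32 + 4/32 + 1/32 = 25/32 = 0.78125.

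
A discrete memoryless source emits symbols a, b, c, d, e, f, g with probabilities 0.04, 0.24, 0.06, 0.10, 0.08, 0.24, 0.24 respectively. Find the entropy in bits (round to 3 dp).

H = −Σ pᵢ log₂ pᵢ.
−0.04·log₂(0.04) = 0.1858
−0.24·log₂(0.24) = 0.4941
−0.06·log₂(0.06) = 0.2435
−0.10·log₂(0.10) = 0.3322
−0.08·log₂(0.08) = 0.2915
−0.24·log₂(0.24) = 0.4941
−0.24·log₂(0.24) = 0.4941
Sum ≈ 2.5354 → 2.535 bits.

2.535 bits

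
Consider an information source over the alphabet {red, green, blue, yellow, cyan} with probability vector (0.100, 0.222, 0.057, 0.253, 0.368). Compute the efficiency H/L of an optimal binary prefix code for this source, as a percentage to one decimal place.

96.5%

Entropy H = −Σ p log₂ p ≈ 2.0822 bits.
Huffman merges: 57/1000+1/10→157/1000; 157/1000+111/500→379/1000; 253/1000+46/125→621/1000; 379/1000+621/1000→1. L = 2157/1000 ≈ 2.1570.
Efficiency = H/L = 2.0822/2.1570 = 96.5%.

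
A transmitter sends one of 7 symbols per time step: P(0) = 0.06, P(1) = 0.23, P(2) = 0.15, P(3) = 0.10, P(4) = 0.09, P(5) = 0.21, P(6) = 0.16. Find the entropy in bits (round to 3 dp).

H = −Σ pᵢ log₂ pᵢ.
−0.06·log₂(0.06) = 0.2435
−0.23·log₂(0.23) = 0.4877
−0.15·log₂(0.15) = 0.4105
−0.10·log₂(0.10) = 0.3322
−0.09·log₂(0.09) = 0.3127
−0.21·log₂(0.21) = 0.4728
−0.16·log₂(0.16) = 0.4230
Sum ≈ 2.6824 → 2.682 bits.

2.682 bits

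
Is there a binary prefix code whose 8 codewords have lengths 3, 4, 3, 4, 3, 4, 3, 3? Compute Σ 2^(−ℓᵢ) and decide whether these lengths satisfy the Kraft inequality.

0.8125; yes

With common denominator 2^4 = 16: Σ 2^(−ℓᵢ) = 2/16 + 1/16 + 2/16 + 1/16 + 2/16 + 1/16 + 2/16 + 2/16 = 13/16 = 0.8125.
Kraft's inequality requires Σ ≤ 1; here Σ = 0.8125 ≤ 1, so such a prefix code exists.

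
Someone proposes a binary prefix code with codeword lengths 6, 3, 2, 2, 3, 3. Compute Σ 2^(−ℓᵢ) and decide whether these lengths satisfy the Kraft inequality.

0.890625; yes

With common denominator 2^6 = 64: Σ 2^(−ℓᵢ) = 1/64 + 8/64 + 16/64 + 16/64 + 8/64 + 8/64 = 57/64 = 0.890625.
Kraft's inequality requires Σ ≤ 1; here Σ = 0.890625 ≤ 1, so such a prefix code exists.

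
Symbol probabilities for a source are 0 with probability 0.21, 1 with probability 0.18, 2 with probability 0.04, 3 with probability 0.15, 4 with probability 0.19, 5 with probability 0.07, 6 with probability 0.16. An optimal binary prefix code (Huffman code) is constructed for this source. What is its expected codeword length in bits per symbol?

2.71 bits/symbol

Repeatedly combine the two least-probable nodes; the expected code length is the sum of the merged weights.
merge 1/25 + 7/100 → 11/100
merge 11/100 + 3/20 → 13/50
merge 4/25 + 9/50 → 17/50
merge 19/100 + 21/100 → 2/5
merge 13/50 + 17/50 → 3/5
merge 2/5 + 3/5 → 1
L = 11/100 + 13/50 + 17/50 + 2/5 + 3/5 + 1 = 271/100 = 2.71 bits/symbol.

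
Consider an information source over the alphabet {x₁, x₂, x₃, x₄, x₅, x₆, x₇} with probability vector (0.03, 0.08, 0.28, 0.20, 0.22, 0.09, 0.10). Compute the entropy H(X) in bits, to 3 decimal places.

H = −Σ pᵢ log₂ pᵢ.
−0.03·log₂(0.03) = 0.1518
−0.08·log₂(0.08) = 0.2915
−0.28·log₂(0.28) = 0.5142
−0.20·log₂(0.20) = 0.4644
−0.22·log₂(0.22) = 0.4806
−0.09·log₂(0.09) = 0.3127
−0.10·log₂(0.10) = 0.3322
Sum ≈ 2.5473 → 2.547 bits.

2.547 bits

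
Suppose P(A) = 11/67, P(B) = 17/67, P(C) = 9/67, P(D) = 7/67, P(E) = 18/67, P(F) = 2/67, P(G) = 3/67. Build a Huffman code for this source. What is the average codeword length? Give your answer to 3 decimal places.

Repeatedly combine the two least-probable nodes; the expected code length is the sum of the merged weights.
merge 2/67 + 3/67 → 5/67
merge 5/67 + 7/67 → 12/67
merge 9/67 + 11/67 → 20/67
merge 12/67 + 17/67 → 29/67
merge 18/67 + 20/67 → 38/67
merge 29/67 + 38/67 → 1
L = 5/67 + 12/67 + 20/67 + 29/67 + 38/67 + 1 = 171/67 ≈ 2.552 bits/symbol.

2.552 bits/symbol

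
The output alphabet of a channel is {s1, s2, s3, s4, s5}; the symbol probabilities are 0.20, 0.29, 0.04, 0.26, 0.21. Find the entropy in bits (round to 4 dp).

H = −Σ pᵢ log₂ pᵢ.
−0.20·log₂(0.20) = 0.4644
−0.29·log₂(0.29) = 0.5179
−0.04·log₂(0.04) = 0.1858
−0.26·log₂(0.26) = 0.5053
−0.21·log₂(0.21) = 0.4728
Sum ≈ 2.1462 → 2.1462 bits.

2.1462 bits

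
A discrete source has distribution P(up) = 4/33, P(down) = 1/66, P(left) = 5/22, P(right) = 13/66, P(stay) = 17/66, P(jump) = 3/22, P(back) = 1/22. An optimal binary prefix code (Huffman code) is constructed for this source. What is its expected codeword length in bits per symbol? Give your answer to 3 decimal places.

Repeatedly combine the two least-probable nodes; the expected code length is the sum of the merged weights.
merge 1/66 + 1/22 → 2/33
merge 2/33 + 4/33 → 2/11
merge 3/22 + 2/11 → 7/22
merge 13/66 + 5/22 → 14/33
merge 17/66 + 7/22 → 19/33
merge 14/33 + 19/33 → 1
L = 2/33 + 2/11 + 7/22 + 14/33 + 19/33 + 1 = 169/66 ≈ 2.561 bits/symbol.

2.561 bits/symbol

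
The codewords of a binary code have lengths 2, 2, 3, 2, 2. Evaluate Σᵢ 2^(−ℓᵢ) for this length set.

1.125

With common denominator 2^3 = 8: Σ 2^(−ℓᵢ) = 2/8 + 2/8 + 1/8 + 2/8 + 2/8 = 9/8 = 1.125.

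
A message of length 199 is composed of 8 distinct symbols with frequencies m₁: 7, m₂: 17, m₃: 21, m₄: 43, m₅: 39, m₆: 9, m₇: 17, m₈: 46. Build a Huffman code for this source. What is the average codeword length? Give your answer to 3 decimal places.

2.794 bits/symbol

Probabilities are the counts divided by 199.
Repeatedly combine the two least-probable nodes; the expected code length is the sum of the merged weights.
merge 7/199 + 9/199 → 16/199
merge 16/199 + 17/199 → 33/199
merge 17/199 + 21/199 → 38/199
merge 33/199 + 38/199 → 71/199
merge 39/199 + 43/199 → 82/199
merge 46/199 + 71/199 → 117/199
merge 82/199 + 117/199 → 1
L = 16/199 + 33/199 + 38/199 + 71/199 + 82/199 + 117/199 + 1 = 556/199 ≈ 2.794 bits/symbol.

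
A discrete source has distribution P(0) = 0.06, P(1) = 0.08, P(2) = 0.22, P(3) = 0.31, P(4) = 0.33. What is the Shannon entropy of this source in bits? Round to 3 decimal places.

H = −Σ pᵢ log₂ pᵢ.
−0.06·log₂(0.06) = 0.2435
−0.08·log₂(0.08) = 0.2915
−0.22·log₂(0.22) = 0.4806
−0.31·log₂(0.31) = 0.5238
−0.33·log₂(0.33) = 0.5278
Sum ≈ 2.0672 → 2.067 bits.

2.067 bits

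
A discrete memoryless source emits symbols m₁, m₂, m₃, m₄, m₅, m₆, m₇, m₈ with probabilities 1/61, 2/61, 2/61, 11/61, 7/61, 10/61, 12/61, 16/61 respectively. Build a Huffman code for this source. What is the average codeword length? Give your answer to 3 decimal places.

Repeatedly combine the two least-probable nodes; the expected code length is the sum of the merged weights.
merge 1/61 + 2/61 → 3/61
merge 2/61 + 3/61 → 5/61
merge 5/61 + 7/61 → 12/61
merge 10/61 + 11/61 → 21/61
merge 12/61 + 12/61 → 24/61
merge 16/61 + 21/61 → 37/61
merge 24/61 + 37/61 → 1
L = 3/61 + 5/61 + 12/61 + 21/61 + 24/61 + 37/61 + 1 = 163/61 ≈ 2.672 bits/symbol.

2.672 bits/symbol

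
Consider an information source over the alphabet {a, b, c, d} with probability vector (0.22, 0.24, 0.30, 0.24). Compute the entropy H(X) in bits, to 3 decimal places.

H = −Σ pᵢ log₂ pᵢ.
−0.22·log₂(0.22) = 0.4806
−0.24·log₂(0.24) = 0.4941
−0.30·log₂(0.30) = 0.5211
−0.24·log₂(0.24) = 0.4941
Sum ≈ 1.9899 → 1.990 bits.

1.990 bits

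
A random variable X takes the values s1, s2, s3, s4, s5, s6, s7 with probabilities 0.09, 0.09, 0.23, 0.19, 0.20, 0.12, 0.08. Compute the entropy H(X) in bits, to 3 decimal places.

2.691 bits

H = −Σ pᵢ log₂ pᵢ.
−0.09·log₂(0.09) = 0.3127
−0.09·log₂(0.09) = 0.3127
−0.23·log₂(0.23) = 0.4877
−0.19·log₂(0.19) = 0.4552
−0.20·log₂(0.20) = 0.4644
−0.12·log₂(0.12) = 0.3671
−0.08·log₂(0.08) = 0.2915
Sum ≈ 2.6912 → 2.691 bits.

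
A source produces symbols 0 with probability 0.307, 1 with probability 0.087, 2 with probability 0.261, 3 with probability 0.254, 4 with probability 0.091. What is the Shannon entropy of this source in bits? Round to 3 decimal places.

2.152 bits

H = −Σ pᵢ log₂ pᵢ.
−0.307·log₂(0.307) = 0.5230
−0.087·log₂(0.087) = 0.3065
−0.261·log₂(0.261) = 0.5058
−0.254·log₂(0.254) = 0.5022
−0.091·log₂(0.091) = 0.3147
Sum ≈ 2.1522 → 2.152 bits.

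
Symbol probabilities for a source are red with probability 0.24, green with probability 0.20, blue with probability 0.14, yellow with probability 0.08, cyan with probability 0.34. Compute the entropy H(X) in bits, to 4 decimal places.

H = −Σ pᵢ log₂ pᵢ.
−0.24·log₂(0.24) = 0.4941
−0.20·log₂(0.20) = 0.4644
−0.14·log₂(0.14) = 0.3971
−0.08·log₂(0.08) = 0.2915
−0.34·log₂(0.34) = 0.5292
Sum ≈ 2.1763 → 2.1763 bits.

2.1763 bits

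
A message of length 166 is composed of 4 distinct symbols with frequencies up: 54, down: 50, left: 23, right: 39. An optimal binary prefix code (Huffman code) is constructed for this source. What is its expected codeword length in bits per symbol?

Probabilities are the counts divided by 166.
Repeatedly combine the two least-probable nodes; the expected code length is the sum of the merged weights.
merge 23/166 + 39/166 → 31/83
merge 25/83 + 27/83 → 52/83
merge 31/83 + 52/83 → 1
L = 31/83 + 52/83 + 1 = 2 bits/symbol.

2 bits/symbol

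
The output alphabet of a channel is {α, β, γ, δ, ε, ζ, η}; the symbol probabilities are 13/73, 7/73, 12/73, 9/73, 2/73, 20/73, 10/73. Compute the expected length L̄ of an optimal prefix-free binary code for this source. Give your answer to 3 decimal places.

2.671 bits/symbol

Repeatedly combine the two least-probable nodes; the expected code length is the sum of the merged weights.
merge 2/73 + 7/73 → 9/73
merge 9/73 + 9/73 → 18/73
merge 10/73 + 12/73 → 22/73
merge 13/73 + 18/73 → 31/73
merge 20/73 + 22/73 → 42/73
merge 31/73 + 42/73 → 1
L = 9/73 + 18/73 + 22/73 + 31/73 + 42/73 + 1 = 195/73 ≈ 2.671 bits/symbol.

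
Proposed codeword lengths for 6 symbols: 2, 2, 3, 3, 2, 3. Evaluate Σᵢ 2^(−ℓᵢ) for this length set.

With common denominator 2^3 = 8: Σ 2^(−ℓᵢ) = 2/8 + 2/8 + 1/8 + 1/8 + 2/8 + 1/8 = 9/8 = 1.125.

1.125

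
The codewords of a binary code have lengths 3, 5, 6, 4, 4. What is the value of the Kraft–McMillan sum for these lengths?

With common denominator 2^6 = 64: Σ 2^(−ℓᵢ) = 8/64 + 2/64 + 1/64 + 4/64 + 4/64 = 19/64 = 0.296875.

0.296875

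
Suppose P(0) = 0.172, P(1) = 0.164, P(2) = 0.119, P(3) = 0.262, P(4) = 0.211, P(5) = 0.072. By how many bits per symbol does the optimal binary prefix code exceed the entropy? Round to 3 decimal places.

Entropy H = −Σ p log₂ p ≈ 2.4832 bits.
Huffman merges: 9/125+119/1000→191/1000; 41/250+43/250→42/125; 191/1000+211/1000→201/500; 131/500+42/125→299/500; 201/500+299/500→1. L = 2527/1000 ≈ 2.5270.
L − H = 2.5270 − 2.4832 = 0.044 bits.

0.044 bits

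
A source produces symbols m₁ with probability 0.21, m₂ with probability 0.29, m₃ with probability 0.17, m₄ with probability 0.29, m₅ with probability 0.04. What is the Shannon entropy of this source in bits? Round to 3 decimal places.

H = −Σ pᵢ log₂ pᵢ.
−0.21·log₂(0.21) = 0.4728
−0.29·log₂(0.29) = 0.5179
−0.17·log₂(0.17) = 0.4346
−0.29·log₂(0.29) = 0.5179
−0.04·log₂(0.04) = 0.1858
Sum ≈ 2.1290 → 2.129 bits.

2.129 bits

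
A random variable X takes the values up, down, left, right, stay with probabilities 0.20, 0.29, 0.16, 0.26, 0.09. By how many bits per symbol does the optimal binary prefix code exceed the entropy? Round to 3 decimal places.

Entropy H = −Σ p log₂ p ≈ 2.2232 bits.
Huffman merges: 9/100+4/25→1/4; 1/5+1/4→9/20; 13/50+29/100→11/20; 9/20+11/20→1. L = 9/4 ≈ 2.2500.
L − H = 2.2500 − 2.2232 = 0.027 bits.

0.027 bits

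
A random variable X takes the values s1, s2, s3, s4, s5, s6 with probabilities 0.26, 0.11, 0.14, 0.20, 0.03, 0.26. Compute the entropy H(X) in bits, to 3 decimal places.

2.374 bits

H = −Σ pᵢ log₂ pᵢ.
−0.26·log₂(0.26) = 0.5053
−0.11·log₂(0.11) = 0.3503
−0.14·log₂(0.14) = 0.3971
−0.20·log₂(0.20) = 0.4644
−0.03·log₂(0.03) = 0.1518
−0.26·log₂(0.26) = 0.5053
Sum ≈ 2.3741 → 2.374 bits.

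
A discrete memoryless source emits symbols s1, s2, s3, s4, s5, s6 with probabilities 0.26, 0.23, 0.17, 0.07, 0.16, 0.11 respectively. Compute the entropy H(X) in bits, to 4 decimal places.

2.4694 bits

H = −Σ pᵢ log₂ pᵢ.
−0.26·log₂(0.26) = 0.5053
−0.23·log₂(0.23) = 0.4877
−0.17·log₂(0.17) = 0.4346
−0.07·log₂(0.07) = 0.2686
−0.16·log₂(0.16) = 0.4230
−0.11·log₂(0.11) = 0.3503
Sum ≈ 2.4694 → 2.4694 bits.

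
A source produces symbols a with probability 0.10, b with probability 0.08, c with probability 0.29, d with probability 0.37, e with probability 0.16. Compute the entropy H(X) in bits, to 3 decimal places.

H = −Σ pᵢ log₂ pᵢ.
−0.10·log₂(0.10) = 0.3322
−0.08·log₂(0.08) = 0.2915
−0.29·log₂(0.29) = 0.5179
−0.37·log₂(0.37) = 0.5307
−0.16·log₂(0.16) = 0.4230
Sum ≈ 2.0954 → 2.095 bits.

2.095 bits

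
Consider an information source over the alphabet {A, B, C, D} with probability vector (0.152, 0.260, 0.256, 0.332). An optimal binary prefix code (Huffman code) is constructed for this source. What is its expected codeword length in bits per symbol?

2 bits/symbol

Repeatedly combine the two least-probable nodes; the expected code length is the sum of the merged weights.
merge 19/125 + 32/125 → 51/125
merge 13/50 + 83/250 → 74/125
merge 51/125 + 74/125 → 1
L = 51/125 + 74/125 + 1 = 2 bits/symbol.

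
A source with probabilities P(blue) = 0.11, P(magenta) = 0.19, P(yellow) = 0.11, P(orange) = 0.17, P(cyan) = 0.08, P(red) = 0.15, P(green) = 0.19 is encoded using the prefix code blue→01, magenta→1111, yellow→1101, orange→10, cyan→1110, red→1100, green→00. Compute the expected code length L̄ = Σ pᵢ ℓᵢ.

L̄ = Σ pᵢ·ℓᵢ = 0.11·2 + 0.19·4 + 0.11·4 + 0.17·2 + 0.08·4 + 0.15·4 + 0.19·2 = 3.06 bits/symbol.

3.06 bits/symbol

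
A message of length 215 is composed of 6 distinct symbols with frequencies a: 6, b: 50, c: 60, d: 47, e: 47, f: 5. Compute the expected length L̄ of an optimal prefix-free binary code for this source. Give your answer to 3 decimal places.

2.321 bits/symbol

Probabilities are the counts divided by 215.
Repeatedly combine the two least-probable nodes; the expected code length is the sum of the merged weights.
merge 1/43 + 6/215 → 11/215
merge 11/215 + 47/215 → 58/215
merge 47/215 + 10/43 → 97/215
merge 58/215 + 12/43 → 118/215
merge 97/215 + 118/215 → 1
L = 11/215 + 58/215 + 97/215 + 118/215 + 1 = 499/215 ≈ 2.321 bits/symbol.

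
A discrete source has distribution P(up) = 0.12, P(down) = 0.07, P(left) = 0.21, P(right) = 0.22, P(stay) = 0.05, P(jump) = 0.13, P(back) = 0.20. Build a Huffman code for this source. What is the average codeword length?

Repeatedly combine the two least-probable nodes; the expected code length is the sum of the merged weights.
merge 1/20 + 7/100 → 3/25
merge 3/25 + 3/25 → 6/25
merge 13/100 + 1/5 → 33/100
merge 21/100 + 11/50 → 43/100
merge 6/25 + 33/100 → 57/100
merge 43/100 + 57/100 → 1
L = 3/25 + 6/25 + 33/100 + 43/100 + 57/100 + 1 = 269/100 = 2.69 bits/symbol.

2.69 bits/symbol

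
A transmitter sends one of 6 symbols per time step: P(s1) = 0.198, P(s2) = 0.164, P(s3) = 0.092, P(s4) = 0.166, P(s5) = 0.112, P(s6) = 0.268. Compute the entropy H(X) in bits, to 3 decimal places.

H = −Σ pᵢ log₂ pᵢ.
−0.198·log₂(0.198) = 0.4626
−0.164·log₂(0.164) = 0.4278
−0.092·log₂(0.092) = 0.3167
−0.166·log₂(0.166) = 0.4301
−0.112·log₂(0.112) = 0.3537
−0.268·log₂(0.268) = 0.5091
Sum ≈ 2.5000 → 2.500 bits.

2.500 bits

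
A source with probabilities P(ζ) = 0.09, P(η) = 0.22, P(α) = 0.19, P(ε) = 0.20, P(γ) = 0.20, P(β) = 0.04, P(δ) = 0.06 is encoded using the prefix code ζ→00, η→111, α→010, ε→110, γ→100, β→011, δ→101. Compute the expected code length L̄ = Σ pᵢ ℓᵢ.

2.91 bits/symbol

L̄ = Σ pᵢ·ℓᵢ = 0.09·2 + 0.22·3 + 0.19·3 + 0.20·3 + 0.20·3 + 0.04·3 + 0.06·3 = 2.91 bits/symbol.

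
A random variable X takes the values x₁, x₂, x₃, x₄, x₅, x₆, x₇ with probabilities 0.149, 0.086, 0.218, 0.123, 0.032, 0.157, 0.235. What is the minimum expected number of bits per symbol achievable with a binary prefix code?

Repeatedly combine the two least-probable nodes; the expected code length is the sum of the merged weights.
merge 4/125 + 43/500 → 59/500
merge 59/500 + 123/1000 → 241/1000
merge 149/1000 + 157/1000 → 153/500
merge 109/500 + 47/200 → 453/1000
merge 241/1000 + 153/500 → 547/1000
merge 453/1000 + 547/1000 → 1
L = 59/500 + 241/1000 + 153/500 + 453/1000 + 547/1000 + 1 = 533/200 = 2.665 bits/symbol.

2.665 bits/symbol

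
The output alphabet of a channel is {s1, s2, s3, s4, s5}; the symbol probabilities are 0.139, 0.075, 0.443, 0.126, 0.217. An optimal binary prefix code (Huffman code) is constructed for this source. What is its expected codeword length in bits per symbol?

Repeatedly combine the two least-probable nodes; the expected code length is the sum of the merged weights.
merge 3/40 + 63/500 → 201/1000
merge 139/1000 + 201/1000 → 17/50
merge 217/1000 + 17/50 → 557/1000
merge 443/1000 + 557/1000 → 1
L = 201/1000 + 17/50 + 557/1000 + 1 = 1049/500 = 2.098 bits/symbol.

2.098 bits/symbol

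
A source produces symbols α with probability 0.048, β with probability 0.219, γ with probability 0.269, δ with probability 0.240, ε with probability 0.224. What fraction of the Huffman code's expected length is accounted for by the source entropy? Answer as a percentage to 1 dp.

96.0%

Entropy H = −Σ p log₂ p ≈ 2.1773 bits.
Huffman merges: 6/125+219/1000→267/1000; 28/125+6/25→58/125; 267/1000+269/1000→67/125; 58/125+67/125→1. L = 2267/1000 ≈ 2.2670.
Efficiency = H/L = 2.1773/2.2670 = 96.0%.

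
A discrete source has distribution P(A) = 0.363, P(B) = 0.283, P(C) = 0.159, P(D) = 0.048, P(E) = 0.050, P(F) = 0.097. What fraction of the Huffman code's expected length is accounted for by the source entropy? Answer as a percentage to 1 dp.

97.2%

Entropy H = −Σ p log₂ p ≈ 2.2207 bits.
Huffman merges: 6/125+1/20→49/500; 97/1000+49/500→39/200; 159/1000+39/200→177/500; 283/1000+177/500→637/1000; 363/1000+637/1000→1. L = 571/250 ≈ 2.2840.
Efficiency = H/L = 2.2207/2.2840 = 97.2%.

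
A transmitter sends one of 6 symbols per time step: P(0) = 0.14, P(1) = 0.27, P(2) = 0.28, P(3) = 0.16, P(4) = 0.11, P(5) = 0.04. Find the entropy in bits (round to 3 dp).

2.380 bits

H = −Σ pᵢ log₂ pᵢ.
−0.14·log₂(0.14) = 0.3971
−0.27·log₂(0.27) = 0.5100
−0.28·log₂(0.28) = 0.5142
−0.16·log₂(0.16) = 0.4230
−0.11·log₂(0.11) = 0.3503
−0.04·log₂(0.04) = 0.1858
Sum ≈ 2.3804 → 2.380 bits.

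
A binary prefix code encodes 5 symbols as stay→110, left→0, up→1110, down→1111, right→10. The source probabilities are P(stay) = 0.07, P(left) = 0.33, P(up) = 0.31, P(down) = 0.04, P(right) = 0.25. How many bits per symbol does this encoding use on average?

2.44 bits/symbol

L̄ = Σ pᵢ·ℓᵢ = 0.07·3 + 0.33·1 + 0.31·4 + 0.04·4 + 0.25·2 = 2.44 bits/symbol.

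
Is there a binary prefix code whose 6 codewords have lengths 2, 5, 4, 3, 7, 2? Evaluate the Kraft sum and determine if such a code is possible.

0.7265625; yes

With common denominator 2^7 = 128: Σ 2^(−ℓᵢ) = 32/128 + 4/128 + 8/128 + 16/128 + 1/128 + 32/128 = 93/128 = 0.7265625.
Kraft's inequality requires Σ ≤ 1; here Σ = 0.7265625 ≤ 1, so such a prefix code exists.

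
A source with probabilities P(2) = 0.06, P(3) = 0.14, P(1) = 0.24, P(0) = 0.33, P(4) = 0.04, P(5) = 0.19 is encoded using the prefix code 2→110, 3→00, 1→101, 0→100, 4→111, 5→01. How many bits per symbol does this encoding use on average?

L̄ = Σ pᵢ·ℓᵢ = 0.06·3 + 0.14·2 + 0.24·3 + 0.33·3 + 0.04·3 + 0.19·2 = 2.67 bits/symbol.

2.67 bits/symbol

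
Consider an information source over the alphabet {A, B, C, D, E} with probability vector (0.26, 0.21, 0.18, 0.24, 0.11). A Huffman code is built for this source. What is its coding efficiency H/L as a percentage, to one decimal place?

99.0%

Entropy H = −Σ p log₂ p ≈ 2.2678 bits.
Huffman merges: 11/100+9/50→29/100; 21/100+6/25→9/20; 13/50+29/100→11/20; 9/20+11/20→1. L = 229/100 ≈ 2.2900.
Efficiency = H/L = 2.2678/2.2900 = 99.0%.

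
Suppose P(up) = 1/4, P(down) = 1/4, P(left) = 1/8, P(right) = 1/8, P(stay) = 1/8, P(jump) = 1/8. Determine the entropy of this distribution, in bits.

2.5 bits

Each probability is a power of 1/2, so log₂(1/p) is an integer.
H = Σ p·log₂(1/p) = 1/4·2 + 1/4·2 + 1/8·3 + 1/8·3 + 1/8·3 + 1/8·3 = 2.5 bits.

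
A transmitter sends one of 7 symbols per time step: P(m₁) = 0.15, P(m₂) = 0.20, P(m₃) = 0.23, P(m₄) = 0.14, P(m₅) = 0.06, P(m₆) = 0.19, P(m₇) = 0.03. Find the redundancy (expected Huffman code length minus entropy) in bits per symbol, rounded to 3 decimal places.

Entropy H = −Σ p log₂ p ≈ 2.6102 bits.
Huffman merges: 3/100+3/50→9/100; 9/100+7/50→23/100; 3/20+19/100→17/50; 1/5+23/100→43/100; 23/100+17/50→57/100; 43/100+57/100→1. L = 133/50 ≈ 2.6600.
L − H = 2.6600 − 2.6102 = 0.050 bits.

0.050 bits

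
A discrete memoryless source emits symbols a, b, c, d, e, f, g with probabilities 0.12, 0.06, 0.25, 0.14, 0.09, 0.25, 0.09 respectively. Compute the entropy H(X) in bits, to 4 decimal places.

2.6330 bits

H = −Σ pᵢ log₂ pᵢ.
−0.12·log₂(0.12) = 0.3671
−0.06·log₂(0.06) = 0.2435
−0.25·log₂(0.25) = 0.5000
−0.14·log₂(0.14) = 0.3971
−0.09·log₂(0.09) = 0.3127
−0.25·log₂(0.25) = 0.5000
−0.09·log₂(0.09) = 0.3127
Sum ≈ 2.6330 → 2.6330 bits.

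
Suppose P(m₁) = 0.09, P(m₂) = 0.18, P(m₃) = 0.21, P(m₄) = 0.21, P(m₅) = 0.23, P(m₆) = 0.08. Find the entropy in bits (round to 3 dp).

2.483 bits

H = −Σ pᵢ log₂ pᵢ.
−0.09·log₂(0.09) = 0.3127
−0.18·log₂(0.18) = 0.4453
−0.21·log₂(0.21) = 0.4728
−0.21·log₂(0.21) = 0.4728
−0.23·log₂(0.23) = 0.4877
−0.08·log₂(0.08) = 0.2915
Sum ≈ 2.4828 → 2.483 bits.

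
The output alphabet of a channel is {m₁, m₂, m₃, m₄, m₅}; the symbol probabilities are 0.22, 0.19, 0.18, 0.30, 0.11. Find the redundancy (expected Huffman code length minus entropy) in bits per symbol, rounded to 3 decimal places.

0.038 bits

Entropy H = −Σ p log₂ p ≈ 2.2525 bits.
Huffman merges: 11/100+9/50→29/100; 19/100+11/50→41/100; 29/100+3/10→59/100; 41/100+59/100→1. L = 229/100 ≈ 2.2900.
L − H = 2.2900 − 2.2525 = 0.038 bits.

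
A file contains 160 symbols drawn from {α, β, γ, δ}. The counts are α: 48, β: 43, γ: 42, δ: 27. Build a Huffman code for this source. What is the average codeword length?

Probabilities are the counts divided by 160.
Repeatedly combine the two least-probable nodes; the expected code length is the sum of the merged weights.
merge 27/160 + 21/80 → 69/160
merge 43/160 + 3/10 → 91/160
merge 69/160 + 91/160 → 1
L = 69/160 + 91/160 + 1 = 2 bits/symbol.

2 bits/symbol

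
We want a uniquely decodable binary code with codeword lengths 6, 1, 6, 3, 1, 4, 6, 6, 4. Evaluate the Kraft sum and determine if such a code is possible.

With common denominator 2^6 = 64: Σ 2^(−ℓᵢ) = 1/64 + 32/64 + 1/64 + 8/64 + 32/64 + 4/64 + 1/64 + 1/64 + 4/64 = 84/64 = 1.3125.
Kraft's inequality requires Σ ≤ 1; here Σ = 1.3125 > 1, so no such prefix code exists.

1.3125; no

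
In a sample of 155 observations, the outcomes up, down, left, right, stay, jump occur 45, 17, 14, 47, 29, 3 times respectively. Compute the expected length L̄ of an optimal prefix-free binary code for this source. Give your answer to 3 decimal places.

Probabilities are the counts divided by 155.
Repeatedly combine the two least-probable nodes; the expected code length is the sum of the merged weights.
merge 3/155 + 14/155 → 17/155
merge 17/155 + 17/155 → 34/155
merge 29/155 + 34/155 → 63/155
merge 9/31 + 47/155 → 92/155
merge 63/155 + 92/155 → 1
L = 17/155 + 34/155 + 63/155 + 92/155 + 1 = 361/155 ≈ 2.329 bits/symbol.

2.329 bits/symbol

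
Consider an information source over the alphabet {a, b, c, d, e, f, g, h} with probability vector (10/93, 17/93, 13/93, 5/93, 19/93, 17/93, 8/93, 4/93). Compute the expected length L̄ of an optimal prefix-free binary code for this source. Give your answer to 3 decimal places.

Repeatedly combine the two least-probable nodes; the expected code length is the sum of the merged weights.
merge 4/93 + 5/93 → 3/31
merge 8/93 + 3/31 → 17/93
merge 10/93 + 13/93 → 23/93
merge 17/93 + 17/93 → 34/93
merge 17/93 + 19/93 → 12/31
merge 23/93 + 34/93 → 19/31
merge 12/31 + 19/31 → 1
L = 3/31 + 17/93 + 23/93 + 34/93 + 12/31 + 19/31 + 1 = 269/93 ≈ 2.892 bits/symbol.

2.892 bits/symbol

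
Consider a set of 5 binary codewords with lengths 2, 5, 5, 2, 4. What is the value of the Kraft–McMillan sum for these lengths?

With common denominator 2^5 = 32: Σ 2^(−ℓᵢ) = 8/32 + 1/32 + 1/32 + 8/32 + 2/32 = 20/32 = 0.625.

0.625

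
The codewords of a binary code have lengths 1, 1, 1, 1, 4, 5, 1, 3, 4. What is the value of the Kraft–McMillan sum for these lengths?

2.78125

With common denominator 2^5 = 32: Σ 2^(−ℓᵢ) = 16/32 + 16/32 + 16/32 + 16/32 + 2/32 + 1/32 + 16/32 + 4/32 + 2/32 = 89/32 = 2.78125.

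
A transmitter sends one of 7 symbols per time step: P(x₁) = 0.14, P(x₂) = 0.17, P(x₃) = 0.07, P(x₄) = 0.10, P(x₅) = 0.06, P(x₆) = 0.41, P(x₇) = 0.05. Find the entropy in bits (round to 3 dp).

H = −Σ pᵢ log₂ pᵢ.
−0.14·log₂(0.14) = 0.3971
−0.17·log₂(0.17) = 0.4346
−0.07·log₂(0.07) = 0.2686
−0.10·log₂(0.10) = 0.3322
−0.06·log₂(0.06) = 0.2435
−0.41·log₂(0.41) = 0.5274
−0.05·log₂(0.05) = 0.2161
Sum ≈ 2.4195 → 2.419 bits.

2.419 bits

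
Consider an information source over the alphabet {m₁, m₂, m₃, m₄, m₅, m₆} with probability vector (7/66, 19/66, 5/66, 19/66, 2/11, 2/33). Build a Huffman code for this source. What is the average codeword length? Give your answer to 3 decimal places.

2.379 bits/symbol

Repeatedly combine the two least-probable nodes; the expected code length is the sum of the merged weights.
merge 2/33 + 5/66 → 3/22
merge 7/66 + 3/22 → 8/33
merge 2/11 + 8/33 → 14/33
merge 19/66 + 19/66 → 19/33
merge 14/33 + 19/33 → 1
L = 3/22 + 8/33 + 14/33 + 19/33 + 1 = 157/66 ≈ 2.379 bits/symbol.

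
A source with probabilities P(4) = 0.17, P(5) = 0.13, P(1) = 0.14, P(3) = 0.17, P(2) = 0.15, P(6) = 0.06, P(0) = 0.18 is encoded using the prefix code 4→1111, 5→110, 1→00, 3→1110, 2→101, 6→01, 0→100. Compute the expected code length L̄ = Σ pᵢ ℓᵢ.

L̄ = Σ pᵢ·ℓᵢ = 0.17·4 + 0.13·3 + 0.14·2 + 0.17·4 + 0.15·3 + 0.06·2 + 0.18·3 = 3.14 bits/symbol.

3.14 bits/symbol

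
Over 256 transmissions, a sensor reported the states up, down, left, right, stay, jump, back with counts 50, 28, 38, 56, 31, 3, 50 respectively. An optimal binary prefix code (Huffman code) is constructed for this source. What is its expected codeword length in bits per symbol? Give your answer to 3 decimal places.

Probabilities are the counts divided by 256.
Repeatedly combine the two least-probable nodes; the expected code length is the sum of the merged weights.
merge 3/256 + 7/64 → 31/256
merge 31/256 + 31/256 → 31/128
merge 19/128 + 25/128 → 11/32
merge 25/128 + 7/32 → 53/128
merge 31/128 + 11/32 → 75/128
merge 53/128 + 75/128 → 1
L = 31/256 + 31/128 + 11/32 + 53/128 + 75/128 + 1 = 693/256 ≈ 2.707 bits/symbol.

2.707 bits/symbol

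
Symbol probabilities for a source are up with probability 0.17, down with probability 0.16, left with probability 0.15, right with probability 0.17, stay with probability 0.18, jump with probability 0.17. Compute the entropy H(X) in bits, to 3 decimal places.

H = −Σ pᵢ log₂ pᵢ.
−0.17·log₂(0.17) = 0.4346
−0.16·log₂(0.16) = 0.4230
−0.15·log₂(0.15) = 0.4105
−0.17·log₂(0.17) = 0.4346
−0.18·log₂(0.18) = 0.4453
−0.17·log₂(0.17) = 0.4346
Sum ≈ 2.5826 → 2.583 bits.

2.583 bits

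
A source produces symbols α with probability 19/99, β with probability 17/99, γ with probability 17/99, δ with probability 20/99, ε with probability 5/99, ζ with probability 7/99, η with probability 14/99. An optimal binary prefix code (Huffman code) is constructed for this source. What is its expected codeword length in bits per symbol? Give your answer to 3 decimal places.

Repeatedly combine the two least-probable nodes; the expected code length is the sum of the merged weights.
merge 5/99 + 7/99 → 4/33
merge 4/33 + 14/99 → 26/99
merge 17/99 + 17/99 → 34/99
merge 19/99 + 20/99 → 13/33
merge 26/99 + 34/99 → 20/33
merge 13/33 + 20/33 → 1
L = 4/33 + 26/99 + 34/99 + 13/33 + 20/33 + 1 = 30/11 ≈ 2.727 bits/symbol.

2.727 bits/symbol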